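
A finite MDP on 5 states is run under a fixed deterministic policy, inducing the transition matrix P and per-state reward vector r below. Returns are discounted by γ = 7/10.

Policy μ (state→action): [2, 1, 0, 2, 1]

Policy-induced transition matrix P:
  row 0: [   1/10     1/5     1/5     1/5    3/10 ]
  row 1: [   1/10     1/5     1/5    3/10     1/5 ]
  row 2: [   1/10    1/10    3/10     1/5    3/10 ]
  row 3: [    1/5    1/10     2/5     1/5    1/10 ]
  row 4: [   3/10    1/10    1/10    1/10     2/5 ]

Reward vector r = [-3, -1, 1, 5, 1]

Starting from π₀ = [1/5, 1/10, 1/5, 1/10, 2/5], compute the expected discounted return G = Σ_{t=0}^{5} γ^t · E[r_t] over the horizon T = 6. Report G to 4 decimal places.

t=0: π = [0.2000, 0.1000, 0.2000, 0.1000, 0.4000], E[r] = 0.4000, γ^t·E[r] = 0.400000, running G = 0.400000
t=1: π = [0.1900, 0.1300, 0.2000, 0.1700, 0.3100], E[r] = 0.6600, γ^t·E[r] = 0.462000, running G = 0.862000
t=2: π = [0.1790, 0.1320, 0.2230, 0.1820, 0.2840], E[r] = 0.7480, γ^t·E[r] = 0.366520, running G = 1.228520
t=3: π = [0.1750, 0.1311, 0.2303, 0.1848, 0.2788], E[r] = 0.7770, γ^t·E[r] = 0.266511, running G = 1.495031
t=4: π = [0.1742, 0.1306, 0.2321, 0.1852, 0.2778], E[r] = 0.7827, γ^t·E[r] = 0.187936, running G = 1.682967
t=5: π = [0.1741, 0.1305, 0.2325, 0.1853, 0.2777], E[r] = 0.7838, γ^t·E[r] = 0.131735, running G = 1.814702

G = 1.8147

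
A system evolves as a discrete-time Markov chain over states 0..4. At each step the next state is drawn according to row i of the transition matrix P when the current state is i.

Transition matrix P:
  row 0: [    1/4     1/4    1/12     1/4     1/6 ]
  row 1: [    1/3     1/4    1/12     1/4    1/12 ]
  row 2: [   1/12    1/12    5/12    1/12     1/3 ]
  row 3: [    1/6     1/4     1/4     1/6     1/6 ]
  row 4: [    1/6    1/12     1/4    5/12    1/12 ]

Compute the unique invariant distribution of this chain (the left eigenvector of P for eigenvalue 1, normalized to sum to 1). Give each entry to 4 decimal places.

Balance equations π_j = Σ_i π_i·P[i][j]:
  π_0 = 1/4·π_0 + 1/3·π_1 + 1/12·π_2 + 1/6·π_3 + 1/6·π_4
  π_1 = 1/4·π_0 + 1/4·π_1 + 1/12·π_2 + 1/4·π_3 + 1/12·π_4
  π_2 = 1/12·π_0 + 1/12·π_1 + 5/12·π_2 + 1/4·π_3 + 1/4·π_4
  π_3 = 1/4·π_0 + 1/4·π_1 + 1/12·π_2 + 1/6·π_3 + 5/12·π_4
  normalize: π_0 + π_1 + π_2 + π_3 + π_4 = 1
Solving the linear system gives exactly π = [772/3963, 485/2642, 889/3963, 884/3963, 1381/7926].

π = [0.1948, 0.1836, 0.2243, 0.2231, 0.1742]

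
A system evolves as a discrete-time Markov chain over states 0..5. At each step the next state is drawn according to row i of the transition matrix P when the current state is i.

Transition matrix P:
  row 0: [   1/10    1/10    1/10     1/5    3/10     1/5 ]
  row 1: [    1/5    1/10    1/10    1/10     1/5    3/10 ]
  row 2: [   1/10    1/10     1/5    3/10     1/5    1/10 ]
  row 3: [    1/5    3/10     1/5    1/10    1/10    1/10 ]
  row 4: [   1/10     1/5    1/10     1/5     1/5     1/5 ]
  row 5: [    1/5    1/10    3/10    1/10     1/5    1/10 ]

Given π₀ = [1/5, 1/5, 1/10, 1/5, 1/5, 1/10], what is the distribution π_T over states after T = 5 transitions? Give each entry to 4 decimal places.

t=0: π = [0.2000, 0.2000, 0.1000, 0.2000, 0.2000, 0.1000]
t=1: π = [0.1500, 0.1600, 0.1500, 0.1600, 0.2000, 0.1800]
t=2: π = [0.1500, 0.1520, 0.1670, 0.1650, 0.1990, 0.1670]
t=3: π = [0.1484, 0.1529, 0.1666, 0.1683, 0.1985, 0.1653]
t=4: π = [0.1487, 0.1535, 0.1666, 0.1680, 0.1980, 0.1653]
t=5: π = [0.1487, 0.1534, 0.1665, 0.1680, 0.1981, 0.1654]

π = [0.1487, 0.1534, 0.1665, 0.1680, 0.1981, 0.1654]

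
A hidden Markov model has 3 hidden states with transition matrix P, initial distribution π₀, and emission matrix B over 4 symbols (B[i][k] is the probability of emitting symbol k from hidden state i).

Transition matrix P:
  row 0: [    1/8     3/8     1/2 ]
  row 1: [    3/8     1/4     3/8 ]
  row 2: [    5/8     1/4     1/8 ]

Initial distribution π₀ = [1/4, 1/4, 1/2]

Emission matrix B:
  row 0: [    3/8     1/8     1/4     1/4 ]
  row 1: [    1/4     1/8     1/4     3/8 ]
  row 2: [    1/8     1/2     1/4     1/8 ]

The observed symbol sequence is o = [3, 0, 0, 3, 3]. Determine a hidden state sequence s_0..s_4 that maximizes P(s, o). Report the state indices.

path = [2, 0, 2, 0, 1]

t=0: δ = [6.250e-02, 9.375e-02, 6.250e-02]  (obs o_0=3)
t=1: δ = [1.465e-02, 5.859e-03, 4.395e-03]  ψ = [2, 0, 1]  (obs o_1=0)
t=2: δ = [1.030e-03, 1.373e-03, 9.155e-04]  ψ = [2, 0, 0]  (obs o_2=0)
t=3: δ = [1.431e-04, 1.448e-04, 6.437e-05]  ψ = [2, 0, 0]  (obs o_3=3)
t=4: δ = [1.358e-05, 2.012e-05, 8.941e-06]  ψ = [1, 0, 0]  (obs o_4=3)
backtrack: best end state = 1; path = [2, 0, 2, 0, 1]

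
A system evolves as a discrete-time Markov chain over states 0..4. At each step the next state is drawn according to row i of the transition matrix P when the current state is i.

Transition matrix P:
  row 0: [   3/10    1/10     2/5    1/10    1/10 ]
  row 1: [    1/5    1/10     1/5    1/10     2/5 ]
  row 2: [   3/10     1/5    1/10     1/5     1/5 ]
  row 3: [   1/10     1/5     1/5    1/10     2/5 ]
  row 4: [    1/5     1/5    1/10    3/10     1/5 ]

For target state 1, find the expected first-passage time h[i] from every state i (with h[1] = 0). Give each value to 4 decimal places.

h = [6.2800, 0.0000, 5.6917, 5.5719, 5.6209]

First-step conditioning: h[1] = 0; for i ≠ 1, h[i] = 1 + Σ_k P[i][k]·h[k].
  h[0] = 1 + 3/10·h[0] + 2/5·h[2] + 1/10·h[3] + 1/10·h[4]
  h[2] = 1 + 3/10·h[0] + 1/10·h[2] + 1/5·h[3] + 1/5·h[4]
  h[3] = 1 + 1/10·h[0] + 1/5·h[2] + 1/10·h[3] + 2/5·h[4]
  h[4] = 1 + 1/5·h[0] + 1/10·h[2] + 3/10·h[3] + 1/5·h[4]
Solving the 4×4 linear system over states ≠ 1 gives exactly h = [5765/918, 0, 5225/918, 1705/306, 860/153] (h[1] = 0 is the target).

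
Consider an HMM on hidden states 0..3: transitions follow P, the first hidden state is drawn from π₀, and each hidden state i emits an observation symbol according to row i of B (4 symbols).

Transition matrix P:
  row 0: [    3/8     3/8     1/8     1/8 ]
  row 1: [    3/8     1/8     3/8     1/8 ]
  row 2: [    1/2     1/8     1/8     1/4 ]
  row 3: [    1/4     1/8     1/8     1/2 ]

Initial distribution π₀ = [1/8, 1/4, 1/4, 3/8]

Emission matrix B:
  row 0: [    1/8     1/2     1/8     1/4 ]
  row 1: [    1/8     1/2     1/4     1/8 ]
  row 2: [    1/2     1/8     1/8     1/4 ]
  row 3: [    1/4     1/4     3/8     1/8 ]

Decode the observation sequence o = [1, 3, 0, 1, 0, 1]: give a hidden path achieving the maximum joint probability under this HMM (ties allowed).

t=0: δ = [6.250e-02, 1.250e-01, 3.125e-02, 9.375e-02]  (obs o_0=1)
t=1: δ = [1.172e-02, 2.930e-03, 1.172e-02, 5.859e-03]  ψ = [1, 0, 1, 3]  (obs o_1=3)
t=2: δ = [7.324e-04, 5.493e-04, 7.324e-04, 7.324e-04]  ψ = [2, 0, 0, 2]  (obs o_2=0)
t=3: δ = [1.831e-04, 1.373e-04, 2.575e-05, 9.155e-05]  ψ = [2, 0, 1, 3]  (obs o_3=1)
t=4: δ = [8.583e-06, 8.583e-06, 2.575e-05, 1.144e-05]  ψ = [0, 0, 1, 3]  (obs o_4=0)
t=5: δ = [6.437e-06, 1.609e-06, 4.023e-07, 1.609e-06]  ψ = [2, 0, 1, 2]  (obs o_5=1)
backtrack: best end state = 0; path = [1, 2, 0, 1, 2, 0]

path = [1, 2, 0, 1, 2, 0]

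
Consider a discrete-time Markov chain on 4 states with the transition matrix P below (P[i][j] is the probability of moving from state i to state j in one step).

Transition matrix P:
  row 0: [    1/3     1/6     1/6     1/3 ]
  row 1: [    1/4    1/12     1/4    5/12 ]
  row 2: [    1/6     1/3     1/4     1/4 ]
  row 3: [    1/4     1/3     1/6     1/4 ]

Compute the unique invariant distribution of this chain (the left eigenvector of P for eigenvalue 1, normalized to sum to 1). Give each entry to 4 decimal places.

π = [0.2543, 0.2328, 0.2030, 0.3100]

Balance equations π_j = Σ_i π_i·P[i][j]:
  π_0 = 1/3·π_0 + 1/4·π_1 + 1/6·π_2 + 1/4·π_3
  π_1 = 1/6·π_0 + 1/12·π_1 + 1/3·π_2 + 1/3·π_3
  π_2 = 1/6·π_0 + 1/4·π_1 + 1/4·π_2 + 1/6·π_3
  normalize: π_0 + π_1 + π_2 + π_3 = 1
Solving the linear system gives exactly π = [461/1813, 422/1813, 368/1813, 562/1813].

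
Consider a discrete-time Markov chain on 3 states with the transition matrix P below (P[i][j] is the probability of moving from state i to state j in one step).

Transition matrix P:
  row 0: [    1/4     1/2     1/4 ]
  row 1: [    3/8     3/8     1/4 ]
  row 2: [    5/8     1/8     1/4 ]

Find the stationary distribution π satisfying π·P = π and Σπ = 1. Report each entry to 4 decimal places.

Balance equations π_j = Σ_i π_i·P[i][j]:
  π_0 = 1/4·π_0 + 3/8·π_1 + 5/8·π_2
  π_1 = 1/2·π_0 + 3/8·π_1 + 1/8·π_2
  normalize: π_0 + π_1 + π_2 = 1
Solving the linear system gives exactly π = [7/18, 13/36, 1/4].

π = [0.3889, 0.3611, 0.2500]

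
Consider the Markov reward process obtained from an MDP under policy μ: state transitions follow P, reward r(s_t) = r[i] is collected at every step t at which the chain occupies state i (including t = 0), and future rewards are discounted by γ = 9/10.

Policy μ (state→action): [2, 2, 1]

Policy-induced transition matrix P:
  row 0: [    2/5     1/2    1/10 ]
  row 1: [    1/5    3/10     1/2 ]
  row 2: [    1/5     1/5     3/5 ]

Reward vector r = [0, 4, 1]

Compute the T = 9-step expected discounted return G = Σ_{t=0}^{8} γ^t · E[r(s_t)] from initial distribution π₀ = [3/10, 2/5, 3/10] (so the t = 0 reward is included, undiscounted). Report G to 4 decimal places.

G = 10.5143

t=0: π = [0.3000, 0.4000, 0.3000], E[r] = 1.9000, γ^t·E[r] = 1.900000, running G = 1.900000
t=1: π = [0.2600, 0.3300, 0.4100], E[r] = 1.7300, γ^t·E[r] = 1.557000, running G = 3.457000
t=2: π = [0.2520, 0.3110, 0.4370], E[r] = 1.6810, γ^t·E[r] = 1.361610, running G = 4.818610
t=3: π = [0.2504, 0.3067, 0.4429], E[r] = 1.6697, γ^t·E[r] = 1.217211, running G = 6.035821
t=4: π = [0.2501, 0.3058, 0.4441], E[r] = 1.6673, γ^t·E[r] = 1.093909, running G = 7.129730
t=5: π = [0.2500, 0.3056, 0.4444], E[r] = 1.6668, γ^t·E[r] = 0.984225, running G = 8.113955
t=6: π = [0.2500, 0.3056, 0.4444], E[r] = 1.6667, γ^t·E[r] = 0.885749, running G = 8.999703
t=7: π = [0.2500, 0.3056, 0.4444], E[r] = 1.6667, γ^t·E[r] = 0.797164, running G = 9.796867
t=8: π = [0.2500, 0.3056, 0.4444], E[r] = 1.6667, γ^t·E[r] = 0.717446, running G = 10.514313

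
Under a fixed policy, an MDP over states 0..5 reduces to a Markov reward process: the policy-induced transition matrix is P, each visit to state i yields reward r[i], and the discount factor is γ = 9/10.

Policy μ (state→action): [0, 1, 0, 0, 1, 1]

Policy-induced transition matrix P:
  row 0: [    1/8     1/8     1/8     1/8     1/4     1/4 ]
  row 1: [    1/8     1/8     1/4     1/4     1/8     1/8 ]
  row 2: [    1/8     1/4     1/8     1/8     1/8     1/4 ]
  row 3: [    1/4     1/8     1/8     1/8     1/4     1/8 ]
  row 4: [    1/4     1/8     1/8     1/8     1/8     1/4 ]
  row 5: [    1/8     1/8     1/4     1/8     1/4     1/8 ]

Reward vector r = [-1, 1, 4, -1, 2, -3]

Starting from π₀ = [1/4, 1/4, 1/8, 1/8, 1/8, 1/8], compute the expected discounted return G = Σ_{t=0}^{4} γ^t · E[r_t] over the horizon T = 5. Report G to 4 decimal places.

t=0: π = [0.2500, 0.2500, 0.1250, 0.1250, 0.1250, 0.1250], E[r] = 0.2500, γ^t·E[r] = 0.250000, running G = 0.250000
t=1: π = [0.1563, 0.1406, 0.1719, 0.1563, 0.1875, 0.1875], E[r] = 0.3281, γ^t·E[r] = 0.295313, running G = 0.545313
t=2: π = [0.1680, 0.1465, 0.1660, 0.1426, 0.1875, 0.1895], E[r] = 0.3066, γ^t·E[r] = 0.248379, running G = 0.793691
t=3: π = [0.1663, 0.1458, 0.1670, 0.1433, 0.1875, 0.1902], E[r] = 0.3086, γ^t·E[r] = 0.224965, running G = 1.018656
t=4: π = [0.1664, 0.1459, 0.1670, 0.1432, 0.1875, 0.1901], E[r] = 0.3089, γ^t·E[r] = 0.202689, running G = 1.221345

G = 1.2213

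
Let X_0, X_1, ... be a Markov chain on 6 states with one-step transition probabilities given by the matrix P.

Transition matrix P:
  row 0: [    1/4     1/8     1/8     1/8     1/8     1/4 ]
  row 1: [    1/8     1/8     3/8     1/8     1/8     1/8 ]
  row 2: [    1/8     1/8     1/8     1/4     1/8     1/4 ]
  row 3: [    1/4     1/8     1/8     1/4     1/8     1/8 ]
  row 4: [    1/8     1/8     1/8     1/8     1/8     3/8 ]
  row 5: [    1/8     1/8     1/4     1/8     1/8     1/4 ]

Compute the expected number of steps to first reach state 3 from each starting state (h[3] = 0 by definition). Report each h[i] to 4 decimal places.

First-step conditioning: h[3] = 0; for i ≠ 3, h[i] = 1 + Σ_k P[i][k]·h[k].
  h[0] = 1 + 1/4·h[0] + 1/8·h[1] + 1/8·h[2] + 1/8·h[4] + 1/4·h[5]
  h[1] = 1 + 1/8·h[0] + 1/8·h[1] + 3/8·h[2] + 1/8·h[4] + 1/8·h[5]
  h[2] = 1 + 1/8·h[0] + 1/8·h[1] + 1/8·h[2] + 1/8·h[4] + 1/4·h[5]
  h[4] = 1 + 1/8·h[0] + 1/8·h[1] + 1/8·h[2] + 1/8·h[4] + 3/8·h[5]
  h[5] = 1 + 1/8·h[0] + 1/8·h[1] + 1/4·h[2] + 1/8·h[4] + 1/4·h[5]
Solving the 5×5 linear system over states ≠ 3 gives exactly h = [128/19, 497/76, 112/19, 0, 511/76, 126/19] (h[3] = 0 is the target).

h = [6.7368, 6.5395, 5.8947, 0.0000, 6.7237, 6.6316]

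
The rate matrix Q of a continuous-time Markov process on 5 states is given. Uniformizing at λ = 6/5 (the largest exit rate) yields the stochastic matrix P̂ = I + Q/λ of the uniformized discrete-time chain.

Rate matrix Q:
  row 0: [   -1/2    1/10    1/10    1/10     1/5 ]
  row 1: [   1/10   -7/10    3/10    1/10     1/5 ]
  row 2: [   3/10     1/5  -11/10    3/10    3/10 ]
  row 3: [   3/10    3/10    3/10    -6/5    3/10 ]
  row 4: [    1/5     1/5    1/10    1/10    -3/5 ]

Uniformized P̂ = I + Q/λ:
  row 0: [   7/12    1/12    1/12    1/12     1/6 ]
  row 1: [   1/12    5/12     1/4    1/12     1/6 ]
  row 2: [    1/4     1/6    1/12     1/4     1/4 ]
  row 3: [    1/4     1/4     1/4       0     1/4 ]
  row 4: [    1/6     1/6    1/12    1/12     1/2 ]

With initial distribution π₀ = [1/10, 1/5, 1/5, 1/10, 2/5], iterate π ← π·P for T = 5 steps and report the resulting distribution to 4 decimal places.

π = [0.2874, 0.2020, 0.1335, 0.0975, 0.2796]

t=0: π = [0.1000, 0.2000, 0.2000, 0.1000, 0.4000]
t=1: π = [0.2167, 0.2167, 0.1333, 0.1083, 0.3250]
t=2: π = [0.2590, 0.2118, 0.1375, 0.0965, 0.2951]
t=3: π = [0.2764, 0.2061, 0.1347, 0.0982, 0.2845]
t=4: π = [0.2841, 0.2033, 0.1340, 0.0976, 0.2809]
t=5: π = [0.2874, 0.2020, 0.1335, 0.0975, 0.2796]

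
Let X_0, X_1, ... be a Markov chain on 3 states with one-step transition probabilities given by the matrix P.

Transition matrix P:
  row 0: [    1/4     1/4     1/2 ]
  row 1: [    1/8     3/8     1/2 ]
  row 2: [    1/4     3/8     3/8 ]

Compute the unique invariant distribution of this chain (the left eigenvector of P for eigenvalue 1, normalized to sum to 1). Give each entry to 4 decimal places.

Balance equations π_j = Σ_i π_i·P[i][j]:
  π_0 = 1/4·π_0 + 1/8·π_1 + 1/4·π_2
  π_1 = 1/4·π_0 + 3/8·π_1 + 3/8·π_2
  normalize: π_0 + π_1 + π_2 = 1
Solving the linear system gives exactly π = [13/63, 22/63, 4/9].

π = [0.2063, 0.3492, 0.4444]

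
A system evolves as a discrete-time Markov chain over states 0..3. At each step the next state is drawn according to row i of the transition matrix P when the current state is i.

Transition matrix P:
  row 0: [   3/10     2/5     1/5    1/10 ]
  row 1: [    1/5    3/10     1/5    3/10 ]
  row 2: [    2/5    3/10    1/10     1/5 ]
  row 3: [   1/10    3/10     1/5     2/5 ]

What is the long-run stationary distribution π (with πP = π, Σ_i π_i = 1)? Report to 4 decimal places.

Balance equations π_j = Σ_i π_i·P[i][j]:
  π_0 = 3/10·π_0 + 1/5·π_1 + 2/5·π_2 + 1/10·π_3
  π_1 = 2/5·π_0 + 3/10·π_1 + 3/10·π_2 + 3/10·π_3
  π_2 = 1/5·π_0 + 1/5·π_1 + 1/10·π_2 + 1/5·π_3
  normalize: π_0 + π_1 + π_2 + π_3 = 1
Solving the linear system gives exactly π = [203/869, 281/869, 2/11, 227/869].

π = [0.2336, 0.3234, 0.1818, 0.2612]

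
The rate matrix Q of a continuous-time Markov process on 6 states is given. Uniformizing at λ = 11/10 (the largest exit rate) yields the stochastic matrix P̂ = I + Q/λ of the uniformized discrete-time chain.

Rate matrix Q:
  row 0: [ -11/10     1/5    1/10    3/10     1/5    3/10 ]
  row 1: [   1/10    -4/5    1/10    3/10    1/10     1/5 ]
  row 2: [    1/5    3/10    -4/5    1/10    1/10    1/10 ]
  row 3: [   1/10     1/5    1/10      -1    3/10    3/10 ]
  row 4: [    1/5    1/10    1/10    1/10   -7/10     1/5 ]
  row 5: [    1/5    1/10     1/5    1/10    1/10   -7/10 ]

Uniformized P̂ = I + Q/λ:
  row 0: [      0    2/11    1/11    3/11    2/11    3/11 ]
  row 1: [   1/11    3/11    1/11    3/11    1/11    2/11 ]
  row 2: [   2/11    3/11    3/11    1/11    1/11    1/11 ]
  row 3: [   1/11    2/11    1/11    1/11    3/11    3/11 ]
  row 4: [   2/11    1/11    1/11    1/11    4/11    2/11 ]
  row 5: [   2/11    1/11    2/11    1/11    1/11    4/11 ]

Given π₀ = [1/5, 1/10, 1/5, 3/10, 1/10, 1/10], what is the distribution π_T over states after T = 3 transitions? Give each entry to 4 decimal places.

π = [0.1289, 0.1724, 0.1370, 0.1464, 0.1782, 0.2371]

t=0: π = [0.2000, 0.1000, 0.2000, 0.3000, 0.1000, 0.1000]
t=1: π = [0.1091, 0.1909, 0.1364, 0.1455, 0.1909, 0.2273]
t=2: π = [0.1314, 0.1736, 0.1364, 0.1455, 0.1793, 0.2339]
t=3: π = [0.1289, 0.1724, 0.1370, 0.1464, 0.1782, 0.2371]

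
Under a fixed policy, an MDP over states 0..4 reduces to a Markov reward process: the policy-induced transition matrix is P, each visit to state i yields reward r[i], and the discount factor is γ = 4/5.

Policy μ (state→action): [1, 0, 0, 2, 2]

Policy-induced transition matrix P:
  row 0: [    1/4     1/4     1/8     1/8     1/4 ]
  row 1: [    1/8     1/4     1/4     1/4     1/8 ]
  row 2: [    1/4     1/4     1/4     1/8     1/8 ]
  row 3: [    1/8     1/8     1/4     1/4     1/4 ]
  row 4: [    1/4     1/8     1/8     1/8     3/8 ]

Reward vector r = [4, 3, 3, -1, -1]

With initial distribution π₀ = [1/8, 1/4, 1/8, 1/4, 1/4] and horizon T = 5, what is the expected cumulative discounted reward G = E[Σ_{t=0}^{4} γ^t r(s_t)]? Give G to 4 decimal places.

G = 4.8207

t=0: π = [0.1250, 0.2500, 0.1250, 0.2500, 0.2500], E[r] = 1.1250, γ^t·E[r] = 1.125000, running G = 1.125000
t=1: π = [0.1875, 0.1875, 0.2031, 0.1875, 0.2344], E[r] = 1.5000, γ^t·E[r] = 1.200000, running G = 2.325000
t=2: π = [0.2031, 0.1973, 0.1973, 0.1719, 0.2305], E[r] = 1.5938, γ^t·E[r] = 1.020000, running G = 3.345000
t=3: π = [0.2039, 0.1997, 0.1958, 0.1711, 0.2295], E[r] = 1.6013, γ^t·E[r] = 0.819875, running G = 4.164875
t=4: π = [0.2036, 0.1999, 0.1958, 0.1714, 0.2292], E[r] = 1.6012, γ^t·E[r] = 0.655863, running G = 4.820738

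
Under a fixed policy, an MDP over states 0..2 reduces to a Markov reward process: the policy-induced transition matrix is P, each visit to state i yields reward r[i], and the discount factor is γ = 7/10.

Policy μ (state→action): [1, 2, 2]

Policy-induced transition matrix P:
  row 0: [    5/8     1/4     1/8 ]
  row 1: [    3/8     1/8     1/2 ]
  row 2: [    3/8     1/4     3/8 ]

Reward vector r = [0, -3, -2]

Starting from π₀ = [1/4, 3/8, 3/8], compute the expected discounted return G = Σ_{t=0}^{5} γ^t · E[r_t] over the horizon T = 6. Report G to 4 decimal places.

t=0: π = [0.2500, 0.3750, 0.3750], E[r] = -1.8750, γ^t·E[r] = -1.875000, running G = -1.875000
t=1: π = [0.4375, 0.2031, 0.3594], E[r] = -1.3281, γ^t·E[r] = -0.929688, running G = -2.804688
t=2: π = [0.4844, 0.2246, 0.2910], E[r] = -1.2559, γ^t·E[r] = -0.615371, running G = -3.420059
t=3: π = [0.4961, 0.2219, 0.2820], E[r] = -1.2297, γ^t·E[r] = -0.421800, running G = -3.841858
t=4: π = [0.4990, 0.2223, 0.2787], E[r] = -1.2242, γ^t·E[r] = -0.293933, running G = -4.135792
t=5: π = [0.4998, 0.2222, 0.2780], E[r] = -1.2227, γ^t·E[r] = -0.205500, running G = -4.341292

G = -4.3413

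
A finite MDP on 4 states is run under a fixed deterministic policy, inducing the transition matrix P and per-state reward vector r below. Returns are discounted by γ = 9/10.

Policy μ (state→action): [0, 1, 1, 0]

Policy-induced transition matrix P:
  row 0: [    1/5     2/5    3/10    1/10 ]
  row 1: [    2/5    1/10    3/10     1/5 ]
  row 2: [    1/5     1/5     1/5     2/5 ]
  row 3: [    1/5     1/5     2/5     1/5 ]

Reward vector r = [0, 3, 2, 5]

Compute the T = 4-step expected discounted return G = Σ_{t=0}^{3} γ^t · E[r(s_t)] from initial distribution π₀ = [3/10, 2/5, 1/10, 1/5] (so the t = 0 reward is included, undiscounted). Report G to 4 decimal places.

G = 8.1624

t=0: π = [0.3000, 0.4000, 0.1000, 0.2000], E[r] = 2.4000, γ^t·E[r] = 2.400000, running G = 2.400000
t=1: π = [0.2800, 0.2200, 0.3100, 0.1900], E[r] = 2.2300, γ^t·E[r] = 2.007000, running G = 4.407000
t=2: π = [0.2440, 0.2340, 0.2880, 0.2340], E[r] = 2.4480, γ^t·E[r] = 1.982880, running G = 6.389880
t=3: π = [0.2468, 0.2254, 0.2946, 0.2332], E[r] = 2.4314, γ^t·E[r] = 1.772491, running G = 8.162371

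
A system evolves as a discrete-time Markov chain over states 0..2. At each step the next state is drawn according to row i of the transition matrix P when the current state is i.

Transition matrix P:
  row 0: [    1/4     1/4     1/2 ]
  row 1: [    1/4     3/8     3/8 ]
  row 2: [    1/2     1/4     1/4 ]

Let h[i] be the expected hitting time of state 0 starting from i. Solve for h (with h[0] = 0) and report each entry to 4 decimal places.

h = [0.0000, 3.0000, 2.3333]

First-step conditioning: h[0] = 0; for i ≠ 0, h[i] = 1 + Σ_k P[i][k]·h[k].
  h[1] = 1 + 3/8·h[1] + 3/8·h[2]
  h[2] = 1 + 1/4·h[1] + 1/4·h[2]
Solving the 2×2 linear system over states ≠ 0 gives exactly h = [0, 3, 7/3] (h[0] = 0 is the target).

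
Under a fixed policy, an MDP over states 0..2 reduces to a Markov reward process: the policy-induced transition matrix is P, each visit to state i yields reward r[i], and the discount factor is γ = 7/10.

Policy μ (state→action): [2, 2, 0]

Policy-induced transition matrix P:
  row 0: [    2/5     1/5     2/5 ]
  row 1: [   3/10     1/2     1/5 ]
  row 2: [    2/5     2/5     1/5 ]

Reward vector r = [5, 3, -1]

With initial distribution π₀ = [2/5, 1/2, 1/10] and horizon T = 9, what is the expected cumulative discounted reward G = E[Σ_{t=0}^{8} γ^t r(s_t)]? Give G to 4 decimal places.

t=0: π = [0.4000, 0.5000, 0.1000], E[r] = 3.4000, γ^t·E[r] = 3.400000, running G = 3.400000
t=1: π = [0.3500, 0.3700, 0.2800], E[r] = 2.5800, γ^t·E[r] = 1.806000, running G = 5.206000
t=2: π = [0.3630, 0.3670, 0.2700], E[r] = 2.6460, γ^t·E[r] = 1.296540, running G = 6.502540
t=3: π = [0.3633, 0.3641, 0.2726], E[r] = 2.6362, γ^t·E[r] = 0.904217, running G = 7.406757
t=4: π = [0.3636, 0.3638, 0.2727], E[r] = 2.6365, γ^t·E[r] = 0.633033, running G = 8.039790
t=5: π = [0.3636, 0.3637, 0.2727], E[r] = 2.6364, γ^t·E[r] = 0.443096, running G = 8.482886
t=6: π = [0.3636, 0.3636, 0.2727], E[r] = 2.6364, γ^t·E[r] = 0.310166, running G = 8.793052
t=7: π = [0.3636, 0.3636, 0.2727], E[r] = 2.6364, γ^t·E[r] = 0.217116, running G = 9.010168
t=8: π = [0.3636, 0.3636, 0.2727], E[r] = 2.6364, γ^t·E[r] = 0.151981, running G = 9.162149

G = 9.1621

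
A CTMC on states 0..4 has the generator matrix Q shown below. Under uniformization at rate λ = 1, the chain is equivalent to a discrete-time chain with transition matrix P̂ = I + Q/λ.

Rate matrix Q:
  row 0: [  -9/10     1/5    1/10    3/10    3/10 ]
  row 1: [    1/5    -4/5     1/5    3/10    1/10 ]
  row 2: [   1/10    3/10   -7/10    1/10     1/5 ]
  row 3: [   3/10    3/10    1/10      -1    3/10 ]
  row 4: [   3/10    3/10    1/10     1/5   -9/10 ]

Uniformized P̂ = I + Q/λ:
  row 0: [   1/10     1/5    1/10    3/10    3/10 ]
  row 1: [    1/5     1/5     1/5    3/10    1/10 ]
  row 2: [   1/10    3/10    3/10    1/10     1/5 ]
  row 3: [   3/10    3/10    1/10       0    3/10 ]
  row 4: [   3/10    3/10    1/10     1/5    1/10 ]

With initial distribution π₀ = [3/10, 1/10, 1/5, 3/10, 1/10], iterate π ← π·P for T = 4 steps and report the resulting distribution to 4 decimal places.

t=0: π = [0.3000, 0.1000, 0.2000, 0.3000, 0.1000]
t=1: π = [0.1900, 0.2600, 0.1500, 0.1600, 0.2400]
t=2: π = [0.2060, 0.2550, 0.1560, 0.1980, 0.1850]
t=3: π = [0.2021, 0.2539, 0.1567, 0.1909, 0.1964]
t=4: π = [0.2029, 0.2544, 0.1567, 0.1918, 0.1943]

π = [0.2029, 0.2544, 0.1567, 0.1918, 0.1943]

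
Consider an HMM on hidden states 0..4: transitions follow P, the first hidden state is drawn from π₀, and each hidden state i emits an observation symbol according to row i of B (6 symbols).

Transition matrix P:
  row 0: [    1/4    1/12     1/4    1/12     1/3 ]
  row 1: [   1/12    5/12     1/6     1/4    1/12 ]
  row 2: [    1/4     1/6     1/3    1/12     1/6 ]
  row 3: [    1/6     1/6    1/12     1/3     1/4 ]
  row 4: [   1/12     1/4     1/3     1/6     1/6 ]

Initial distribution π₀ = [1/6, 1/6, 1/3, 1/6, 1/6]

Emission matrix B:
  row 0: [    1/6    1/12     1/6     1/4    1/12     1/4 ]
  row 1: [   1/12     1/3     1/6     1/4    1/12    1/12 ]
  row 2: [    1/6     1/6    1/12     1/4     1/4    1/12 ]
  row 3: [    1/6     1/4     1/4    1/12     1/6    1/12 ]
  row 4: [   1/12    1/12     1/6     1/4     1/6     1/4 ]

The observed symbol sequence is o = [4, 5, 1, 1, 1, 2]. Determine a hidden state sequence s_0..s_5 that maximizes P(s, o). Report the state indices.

t=0: δ = [1.389e-02, 1.389e-02, 8.333e-02, 2.778e-02, 2.778e-02]  (obs o_0=4)
t=1: δ = [5.208e-03, 1.157e-03, 2.315e-03, 7.716e-04, 3.472e-03]  ψ = [2, 2, 2, 3, 2]  (obs o_1=5)
t=2: δ = [1.085e-04, 2.894e-04, 2.170e-04, 1.447e-04, 1.447e-04]  ψ = [0, 4, 0, 4, 0]  (obs o_2=1)
t=3: δ = [4.521e-06, 4.019e-05, 1.206e-05, 1.808e-05, 3.014e-06]  ψ = [2, 1, 2, 1, 0]  (obs o_3=1)
t=4: δ = [2.791e-07, 5.582e-06, 1.116e-06, 2.512e-06, 3.768e-07]  ψ = [1, 1, 1, 1, 3]  (obs o_4=1)
t=5: δ = [7.752e-08, 3.876e-07, 7.752e-08, 3.489e-07, 1.047e-07]  ψ = [1, 1, 1, 1, 3]  (obs o_5=2)
backtrack: best end state = 1; path = [2, 4, 1, 1, 1, 1]

path = [2, 4, 1, 1, 1, 1]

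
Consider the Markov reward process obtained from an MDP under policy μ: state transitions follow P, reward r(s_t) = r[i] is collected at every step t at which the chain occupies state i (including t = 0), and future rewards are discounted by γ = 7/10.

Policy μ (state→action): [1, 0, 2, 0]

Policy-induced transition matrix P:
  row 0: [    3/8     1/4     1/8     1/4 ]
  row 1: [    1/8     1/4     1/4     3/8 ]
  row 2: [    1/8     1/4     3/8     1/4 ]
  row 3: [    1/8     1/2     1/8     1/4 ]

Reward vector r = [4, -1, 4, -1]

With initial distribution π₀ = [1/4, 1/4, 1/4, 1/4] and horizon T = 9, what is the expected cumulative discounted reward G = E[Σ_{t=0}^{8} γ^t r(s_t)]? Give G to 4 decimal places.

t=0: π = [0.2500, 0.2500, 0.2500, 0.2500], E[r] = 1.5000, γ^t·E[r] = 1.500000, running G = 1.500000
t=1: π = [0.1875, 0.3125, 0.2188, 0.2813], E[r] = 1.0313, γ^t·E[r] = 0.721875, running G = 2.221875
t=2: π = [0.1719, 0.3203, 0.2188, 0.2891], E[r] = 0.9531, γ^t·E[r] = 0.467031, running G = 2.688906
t=3: π = [0.1680, 0.3223, 0.2197, 0.2900], E[r] = 0.9385, γ^t·E[r] = 0.321897, running G = 3.010804
t=4: π = [0.1670, 0.3225, 0.2202, 0.2903], E[r] = 0.9360, γ^t·E[r] = 0.224742, running G = 3.235546
t=5: π = [0.1667, 0.3226, 0.2204, 0.2903], E[r] = 0.9356, γ^t·E[r] = 0.157242, running G = 3.392788
t=6: π = [0.1667, 0.3226, 0.2204, 0.2903], E[r] = 0.9355, γ^t·E[r] = 0.110061, running G = 3.502849
t=7: π = [0.1667, 0.3226, 0.2204, 0.2903], E[r] = 0.9355, γ^t·E[r] = 0.077041, running G = 3.579890
t=8: π = [0.1667, 0.3226, 0.2204, 0.2903], E[r] = 0.9355, γ^t·E[r] = 0.053929, running G = 3.633819

G = 3.6338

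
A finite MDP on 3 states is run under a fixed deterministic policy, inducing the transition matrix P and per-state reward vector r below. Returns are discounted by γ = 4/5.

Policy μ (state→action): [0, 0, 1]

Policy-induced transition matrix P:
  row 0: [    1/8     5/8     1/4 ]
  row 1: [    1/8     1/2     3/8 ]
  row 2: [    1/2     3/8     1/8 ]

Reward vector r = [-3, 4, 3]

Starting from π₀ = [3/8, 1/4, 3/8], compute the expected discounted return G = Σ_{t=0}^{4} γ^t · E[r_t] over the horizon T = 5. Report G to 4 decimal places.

t=0: π = [0.3750, 0.2500, 0.3750], E[r] = 1.0000, γ^t·E[r] = 1.000000, running G = 1.000000
t=1: π = [0.2656, 0.5000, 0.2344], E[r] = 1.9063, γ^t·E[r] = 1.525000, running G = 2.525000
t=2: π = [0.2129, 0.5039, 0.2832], E[r] = 2.2266, γ^t·E[r] = 1.425000, running G = 3.950000
t=3: π = [0.2312, 0.4912, 0.2776], E[r] = 2.1040, γ^t·E[r] = 1.077250, running G = 5.027250
t=4: π = [0.2291, 0.4942, 0.2767], E[r] = 2.1196, γ^t·E[r] = 0.868200, running G = 5.895450

G = 5.8955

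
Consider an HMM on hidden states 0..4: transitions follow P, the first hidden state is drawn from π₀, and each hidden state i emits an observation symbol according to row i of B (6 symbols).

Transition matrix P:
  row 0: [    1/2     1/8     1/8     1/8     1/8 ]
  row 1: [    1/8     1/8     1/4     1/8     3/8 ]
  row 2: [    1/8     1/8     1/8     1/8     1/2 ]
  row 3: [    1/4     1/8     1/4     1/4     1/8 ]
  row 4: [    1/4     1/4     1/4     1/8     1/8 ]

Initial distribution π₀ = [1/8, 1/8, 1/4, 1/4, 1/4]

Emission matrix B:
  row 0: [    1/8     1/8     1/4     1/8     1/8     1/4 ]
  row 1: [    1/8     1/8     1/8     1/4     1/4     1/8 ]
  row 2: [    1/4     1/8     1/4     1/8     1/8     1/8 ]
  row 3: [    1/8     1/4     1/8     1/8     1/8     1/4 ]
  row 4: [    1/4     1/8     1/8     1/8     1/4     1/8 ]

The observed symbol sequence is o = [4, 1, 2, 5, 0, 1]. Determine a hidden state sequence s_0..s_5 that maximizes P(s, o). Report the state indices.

t=0: δ = [1.562e-02, 3.125e-02, 3.125e-02, 3.125e-02, 6.250e-02]  (obs o_0=4)
t=1: δ = [1.953e-03, 1.953e-03, 1.953e-03, 1.953e-03, 1.953e-03]  ψ = [4, 4, 4, 3, 2]  (obs o_1=1)
t=2: δ = [2.441e-04, 6.104e-05, 1.221e-04, 6.104e-05, 1.221e-04]  ψ = [0, 4, 1, 3, 2]  (obs o_2=2)
t=3: δ = [3.052e-05, 3.815e-06, 3.815e-06, 7.629e-06, 7.629e-06]  ψ = [0, 0, 0, 0, 2]  (obs o_3=5)
t=4: δ = [1.907e-06, 4.768e-07, 9.537e-07, 4.768e-07, 9.537e-07]  ψ = [0, 0, 0, 0, 0]  (obs o_4=0)
t=5: δ = [1.192e-07, 2.980e-08, 2.980e-08, 5.960e-08, 5.960e-08]  ψ = [0, 0, 0, 0, 2]  (obs o_5=1)
backtrack: best end state = 0; path = [4, 0, 0, 0, 0, 0]

path = [4, 0, 0, 0, 0, 0]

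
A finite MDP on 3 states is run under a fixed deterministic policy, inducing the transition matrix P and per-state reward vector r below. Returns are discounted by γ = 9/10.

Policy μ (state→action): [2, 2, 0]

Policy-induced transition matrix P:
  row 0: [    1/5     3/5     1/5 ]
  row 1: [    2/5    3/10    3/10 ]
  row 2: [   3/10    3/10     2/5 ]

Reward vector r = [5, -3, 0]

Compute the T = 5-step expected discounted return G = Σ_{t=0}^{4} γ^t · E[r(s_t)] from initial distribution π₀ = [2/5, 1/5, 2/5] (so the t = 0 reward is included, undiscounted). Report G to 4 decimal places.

G = 2.3625

t=0: π = [0.4000, 0.2000, 0.4000], E[r] = 1.4000, γ^t·E[r] = 1.400000, running G = 1.400000
t=1: π = [0.2800, 0.4200, 0.3000], E[r] = 0.1400, γ^t·E[r] = 0.126000, running G = 1.526000
t=2: π = [0.3140, 0.3840, 0.3020], E[r] = 0.4180, γ^t·E[r] = 0.338580, running G = 1.864580
t=3: π = [0.3070, 0.3942, 0.2988], E[r] = 0.3524, γ^t·E[r] = 0.256900, running G = 2.121480
t=4: π = [0.3087, 0.3921, 0.2992], E[r] = 0.3673, γ^t·E[r] = 0.240986, running G = 2.362465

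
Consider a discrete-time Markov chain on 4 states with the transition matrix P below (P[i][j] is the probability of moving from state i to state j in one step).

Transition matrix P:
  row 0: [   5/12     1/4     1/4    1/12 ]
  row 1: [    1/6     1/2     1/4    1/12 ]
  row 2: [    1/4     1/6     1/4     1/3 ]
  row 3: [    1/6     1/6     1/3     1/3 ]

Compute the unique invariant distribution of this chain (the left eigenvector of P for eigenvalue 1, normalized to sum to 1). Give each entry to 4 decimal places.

Balance equations π_j = Σ_i π_i·P[i][j]:
  π_0 = 5/12·π_0 + 1/6·π_1 + 1/4·π_2 + 1/6·π_3
  π_1 = 1/4·π_0 + 1/2·π_1 + 1/6·π_2 + 1/6·π_3
  π_2 = 1/4·π_0 + 1/4·π_1 + 1/4·π_2 + 1/3·π_3
  normalize: π_0 + π_1 + π_2 + π_3 = 1
Solving the linear system gives exactly π = [34/135, 38/135, 4/15, 1/5].

π = [0.2519, 0.2815, 0.2667, 0.2000]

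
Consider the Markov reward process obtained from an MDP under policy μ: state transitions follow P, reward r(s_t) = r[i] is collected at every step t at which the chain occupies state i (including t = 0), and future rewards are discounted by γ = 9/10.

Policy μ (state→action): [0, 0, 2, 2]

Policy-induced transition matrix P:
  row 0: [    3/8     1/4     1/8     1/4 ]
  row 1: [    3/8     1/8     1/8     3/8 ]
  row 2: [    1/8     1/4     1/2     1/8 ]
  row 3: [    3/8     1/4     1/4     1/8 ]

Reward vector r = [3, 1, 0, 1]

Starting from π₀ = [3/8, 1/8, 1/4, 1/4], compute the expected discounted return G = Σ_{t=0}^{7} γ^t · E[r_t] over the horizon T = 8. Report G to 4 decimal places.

t=0: π = [0.3750, 0.1250, 0.2500, 0.2500], E[r] = 1.5000, γ^t·E[r] = 1.500000, running G = 1.500000
t=1: π = [0.3125, 0.2344, 0.2500, 0.2031], E[r] = 1.3750, γ^t·E[r] = 1.237500, running G = 2.737500
t=2: π = [0.3125, 0.2207, 0.2441, 0.2227], E[r] = 1.3809, γ^t·E[r] = 1.118496, running G = 3.855996
t=3: π = [0.3140, 0.2224, 0.2444, 0.2192], E[r] = 1.3835, γ^t·E[r] = 1.008604, running G = 4.864600
t=4: π = [0.3139, 0.2222, 0.2440, 0.2198], E[r] = 1.3838, γ^t·E[r] = 0.907884, running G = 5.772484
t=5: π = [0.3140, 0.2222, 0.2440, 0.2198], E[r] = 1.3840, γ^t·E[r] = 0.817224, running G = 6.589708
t=6: π = [0.3140, 0.2222, 0.2440, 0.2198], E[r] = 1.3840, γ^t·E[r] = 0.735529, running G = 7.325237
t=7: π = [0.3140, 0.2222, 0.2440, 0.2198], E[r] = 1.3840, γ^t·E[r] = 0.661986, running G = 7.987223

G = 7.9872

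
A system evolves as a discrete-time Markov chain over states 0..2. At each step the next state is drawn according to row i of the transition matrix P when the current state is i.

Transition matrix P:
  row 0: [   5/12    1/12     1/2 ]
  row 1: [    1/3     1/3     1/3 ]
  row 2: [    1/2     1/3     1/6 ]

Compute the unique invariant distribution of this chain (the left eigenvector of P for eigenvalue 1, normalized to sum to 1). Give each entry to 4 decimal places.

Balance equations π_j = Σ_i π_i·P[i][j]:
  π_0 = 5/12·π_0 + 1/3·π_1 + 1/2·π_2
  π_1 = 1/12·π_0 + 1/3·π_1 + 1/3·π_2
  normalize: π_0 + π_1 + π_2 = 1
Solving the linear system gives exactly π = [32/75, 17/75, 26/75].

π = [0.4267, 0.2267, 0.3467]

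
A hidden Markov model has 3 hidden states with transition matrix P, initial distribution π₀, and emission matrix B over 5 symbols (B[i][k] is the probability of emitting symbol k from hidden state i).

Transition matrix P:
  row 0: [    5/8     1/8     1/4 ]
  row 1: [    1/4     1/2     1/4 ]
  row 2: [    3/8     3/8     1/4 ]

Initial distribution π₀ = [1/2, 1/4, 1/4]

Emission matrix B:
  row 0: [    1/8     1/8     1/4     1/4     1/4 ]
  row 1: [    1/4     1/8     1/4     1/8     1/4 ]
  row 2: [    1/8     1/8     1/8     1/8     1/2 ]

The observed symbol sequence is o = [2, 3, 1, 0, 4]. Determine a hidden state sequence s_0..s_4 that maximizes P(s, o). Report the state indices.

t=0: δ = [1.250e-01, 6.250e-02, 3.125e-02]  (obs o_0=2)
t=1: δ = [1.953e-02, 3.906e-03, 3.906e-03]  ψ = [0, 1, 0]  (obs o_1=3)
t=2: δ = [1.526e-03, 3.052e-04, 6.104e-04]  ψ = [0, 0, 0]  (obs o_2=1)
t=3: δ = [1.192e-04, 5.722e-05, 4.768e-05]  ψ = [0, 2, 0]  (obs o_3=0)
t=4: δ = [1.863e-05, 7.153e-06, 1.490e-05]  ψ = [0, 1, 0]  (obs o_4=4)
backtrack: best end state = 0; path = [0, 0, 0, 0, 0]

path = [0, 0, 0, 0, 0]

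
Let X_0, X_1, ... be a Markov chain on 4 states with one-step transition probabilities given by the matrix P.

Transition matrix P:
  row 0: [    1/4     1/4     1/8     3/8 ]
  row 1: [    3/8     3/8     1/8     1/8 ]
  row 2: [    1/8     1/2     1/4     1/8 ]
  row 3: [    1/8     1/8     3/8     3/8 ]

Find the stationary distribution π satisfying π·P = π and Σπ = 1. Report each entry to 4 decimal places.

π = [0.2319, 0.3116, 0.2126, 0.2440]

Balance equations π_j = Σ_i π_i·P[i][j]:
  π_0 = 1/4·π_0 + 3/8·π_1 + 1/8·π_2 + 1/8·π_3
  π_1 = 1/4·π_0 + 3/8·π_1 + 1/2·π_2 + 1/8·π_3
  π_2 = 1/8·π_0 + 1/8·π_1 + 1/4·π_2 + 3/8·π_3
  normalize: π_0 + π_1 + π_2 + π_3 = 1
Solving the linear system gives exactly π = [16/69, 43/138, 44/207, 101/414].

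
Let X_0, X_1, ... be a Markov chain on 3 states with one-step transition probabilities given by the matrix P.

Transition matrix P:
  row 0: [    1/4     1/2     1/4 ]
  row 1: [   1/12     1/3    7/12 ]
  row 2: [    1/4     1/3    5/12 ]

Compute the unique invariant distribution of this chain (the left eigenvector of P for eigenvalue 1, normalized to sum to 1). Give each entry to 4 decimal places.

Balance equations π_j = Σ_i π_i·P[i][j]:
  π_0 = 1/4·π_0 + 1/12·π_1 + 1/4·π_2
  π_1 = 1/2·π_0 + 1/3·π_1 + 1/3·π_2
  normalize: π_0 + π_1 + π_2 = 1
Solving the linear system gives exactly π = [7/37, 27/74, 33/74].

π = [0.1892, 0.3649, 0.4459]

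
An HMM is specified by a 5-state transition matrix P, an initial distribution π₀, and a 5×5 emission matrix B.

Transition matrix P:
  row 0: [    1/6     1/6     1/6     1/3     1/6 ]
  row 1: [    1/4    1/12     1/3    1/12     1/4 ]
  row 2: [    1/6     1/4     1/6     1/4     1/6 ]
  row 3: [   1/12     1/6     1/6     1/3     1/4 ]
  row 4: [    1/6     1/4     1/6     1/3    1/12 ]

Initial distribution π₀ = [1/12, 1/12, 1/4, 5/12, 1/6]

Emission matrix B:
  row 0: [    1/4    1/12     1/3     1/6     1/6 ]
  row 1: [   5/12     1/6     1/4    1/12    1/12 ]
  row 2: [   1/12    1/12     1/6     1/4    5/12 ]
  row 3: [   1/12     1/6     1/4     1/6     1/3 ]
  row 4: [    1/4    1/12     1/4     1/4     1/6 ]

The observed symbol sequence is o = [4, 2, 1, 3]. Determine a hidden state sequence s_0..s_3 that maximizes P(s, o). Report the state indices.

t=0: δ = [1.389e-02, 6.944e-03, 1.042e-01, 1.389e-01, 2.778e-02]  (obs o_0=4)
t=1: δ = [5.787e-03, 6.510e-03, 3.858e-03, 1.157e-02, 8.681e-03]  ψ = [2, 2, 3, 3, 3]  (obs o_1=2)
t=2: δ = [1.356e-04, 3.617e-04, 1.808e-04, 6.430e-04, 2.411e-04]  ψ = [1, 4, 1, 3, 3]  (obs o_2=1)
t=3: δ = [1.507e-05, 8.931e-06, 3.014e-05, 3.572e-05, 4.019e-05]  ψ = [1, 3, 1, 3, 3]  (obs o_3=3)
backtrack: best end state = 4; path = [3, 3, 3, 4]

path = [3, 3, 3, 4]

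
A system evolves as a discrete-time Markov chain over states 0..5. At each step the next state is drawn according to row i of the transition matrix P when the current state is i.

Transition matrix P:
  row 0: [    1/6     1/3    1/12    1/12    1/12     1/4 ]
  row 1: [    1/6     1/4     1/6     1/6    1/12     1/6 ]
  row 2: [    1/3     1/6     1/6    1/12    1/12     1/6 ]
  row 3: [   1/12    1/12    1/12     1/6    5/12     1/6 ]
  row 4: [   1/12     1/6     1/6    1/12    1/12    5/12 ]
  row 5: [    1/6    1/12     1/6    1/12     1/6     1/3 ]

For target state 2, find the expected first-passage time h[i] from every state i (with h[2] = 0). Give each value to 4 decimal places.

First-step conditioning: h[2] = 0; for i ≠ 2, h[i] = 1 + Σ_k P[i][k]·h[k].
  h[0] = 1 + 1/6·h[0] + 1/3·h[1] + 1/12·h[3] + 1/12·h[4] + 1/4·h[5]
  h[1] = 1 + 1/6·h[0] + 1/4·h[1] + 1/6·h[3] + 1/12·h[4] + 1/6·h[5]
  h[3] = 1 + 1/12·h[0] + 1/12·h[1] + 1/6·h[3] + 5/12·h[4] + 1/6·h[5]
  h[4] = 1 + 1/12·h[0] + 1/6·h[1] + 1/12·h[3] + 1/12·h[4] + 5/12·h[5]
  h[5] = 1 + 1/6·h[0] + 1/12·h[1] + 1/12·h[3] + 1/6·h[4] + 1/3·h[5]
Solving the 5×5 linear system over states ≠ 2 gives exactly h = [3106/417, 2885/417, 0, 1031/139, 2843/417, 2860/417] (h[2] = 0 is the target).

h = [7.4484, 6.9185, 0.0000, 7.4173, 6.8177, 6.8585]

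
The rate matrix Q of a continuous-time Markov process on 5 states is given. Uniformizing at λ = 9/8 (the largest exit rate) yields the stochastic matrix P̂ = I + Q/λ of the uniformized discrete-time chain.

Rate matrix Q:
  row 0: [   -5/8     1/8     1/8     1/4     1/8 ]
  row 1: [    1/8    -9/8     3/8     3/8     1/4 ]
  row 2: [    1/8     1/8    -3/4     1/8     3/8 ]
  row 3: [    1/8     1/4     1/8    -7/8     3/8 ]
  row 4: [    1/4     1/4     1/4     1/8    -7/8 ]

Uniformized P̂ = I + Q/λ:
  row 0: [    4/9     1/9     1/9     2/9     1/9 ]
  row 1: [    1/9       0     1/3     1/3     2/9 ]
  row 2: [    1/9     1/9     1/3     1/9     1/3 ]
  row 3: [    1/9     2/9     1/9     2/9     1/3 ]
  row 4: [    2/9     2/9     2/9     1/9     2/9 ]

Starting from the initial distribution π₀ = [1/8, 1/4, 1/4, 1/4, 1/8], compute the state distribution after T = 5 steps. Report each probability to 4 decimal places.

t=0: π = [0.1250, 0.2500, 0.2500, 0.2500, 0.1250]
t=1: π = [0.1667, 0.1250, 0.2361, 0.2083, 0.2639]
t=2: π = [0.1960, 0.1497, 0.2207, 0.1806, 0.2531]
t=3: π = [0.2046, 0.1427, 0.2215, 0.1862, 0.2450]
t=4: π = [0.2065, 0.1432, 0.2193, 0.1862, 0.2448]
t=5: π = [0.2072, 0.1431, 0.2189, 0.1866, 0.2443]

π = [0.2072, 0.1431, 0.2189, 0.1866, 0.2443]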